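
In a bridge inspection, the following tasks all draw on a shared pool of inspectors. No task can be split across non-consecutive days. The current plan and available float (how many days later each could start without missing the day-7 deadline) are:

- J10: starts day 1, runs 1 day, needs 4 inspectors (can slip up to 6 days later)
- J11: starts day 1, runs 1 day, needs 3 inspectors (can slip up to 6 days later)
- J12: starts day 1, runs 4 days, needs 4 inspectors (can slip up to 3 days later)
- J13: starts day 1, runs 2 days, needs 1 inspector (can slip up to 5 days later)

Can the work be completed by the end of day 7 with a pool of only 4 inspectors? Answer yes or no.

yes

Schedule J10@1, J11@2, J12@4, J13@2: d1:4  d2:4  d3:1  d4:4  d5:4  d6:4  d7:4 — peak 4 ≤ 4.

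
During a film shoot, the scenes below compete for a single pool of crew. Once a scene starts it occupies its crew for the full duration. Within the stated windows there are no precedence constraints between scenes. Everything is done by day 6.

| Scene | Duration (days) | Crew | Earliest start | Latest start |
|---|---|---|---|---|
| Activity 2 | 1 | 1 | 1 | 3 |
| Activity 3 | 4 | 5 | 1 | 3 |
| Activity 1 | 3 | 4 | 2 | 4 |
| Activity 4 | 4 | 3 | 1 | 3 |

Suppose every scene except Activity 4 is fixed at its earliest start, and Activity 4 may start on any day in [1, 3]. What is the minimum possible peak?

Activity 4@1: d1:9  d2:12  d3:12  d4:12  d5:0  d6:0 → peak 12
Activity 4@2: d1:6  d2:12  d3:12  d4:12  d5:3  d6:0 → peak 12
Activity 4@3: d1:6  d2:9  d3:12  d4:12  d5:3  d6:3 → peak 12
Best is Activity 4@1, peak 12.

12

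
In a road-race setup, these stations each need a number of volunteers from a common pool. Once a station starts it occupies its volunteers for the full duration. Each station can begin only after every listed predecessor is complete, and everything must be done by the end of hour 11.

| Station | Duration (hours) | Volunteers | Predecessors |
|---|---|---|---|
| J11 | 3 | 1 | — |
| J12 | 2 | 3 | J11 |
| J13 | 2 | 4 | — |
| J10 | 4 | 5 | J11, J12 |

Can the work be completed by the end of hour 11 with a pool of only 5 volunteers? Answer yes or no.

Schedule J11@1, J12@4, J13@1, J10@6: h1:5  h2:5  h3:1  h4:3  h5:3  h6:5  h7:5  h8:5  h9:5  h10:0  h11:0 — peak 5 ≤ 5.

yes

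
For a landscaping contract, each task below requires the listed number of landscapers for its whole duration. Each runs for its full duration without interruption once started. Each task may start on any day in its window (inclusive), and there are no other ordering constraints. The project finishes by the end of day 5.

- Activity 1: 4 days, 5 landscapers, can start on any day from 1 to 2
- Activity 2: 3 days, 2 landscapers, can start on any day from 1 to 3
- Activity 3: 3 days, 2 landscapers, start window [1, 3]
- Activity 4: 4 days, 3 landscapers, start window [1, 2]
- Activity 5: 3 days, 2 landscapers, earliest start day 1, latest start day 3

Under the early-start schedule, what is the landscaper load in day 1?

At early start, day 1 has: Activity 1, Activity 2, Activity 3, Activity 4, Activity 5.
Demand: 5 + 2 + 2 + 3 + 2 = 14.

14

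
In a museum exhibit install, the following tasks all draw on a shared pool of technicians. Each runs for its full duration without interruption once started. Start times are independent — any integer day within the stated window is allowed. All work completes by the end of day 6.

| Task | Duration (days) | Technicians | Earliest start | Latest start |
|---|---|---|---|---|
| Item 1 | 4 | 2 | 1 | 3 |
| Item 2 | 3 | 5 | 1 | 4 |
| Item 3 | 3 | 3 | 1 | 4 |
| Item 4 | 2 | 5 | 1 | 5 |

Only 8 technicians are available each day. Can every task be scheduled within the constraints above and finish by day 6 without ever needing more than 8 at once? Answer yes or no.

yes

Schedule Item 1@1, Item 2@1, Item 3@4, Item 4@5: d1:7  d2:7  d3:7  d4:5  d5:8  d6:8 — peak 8 ≤ 8.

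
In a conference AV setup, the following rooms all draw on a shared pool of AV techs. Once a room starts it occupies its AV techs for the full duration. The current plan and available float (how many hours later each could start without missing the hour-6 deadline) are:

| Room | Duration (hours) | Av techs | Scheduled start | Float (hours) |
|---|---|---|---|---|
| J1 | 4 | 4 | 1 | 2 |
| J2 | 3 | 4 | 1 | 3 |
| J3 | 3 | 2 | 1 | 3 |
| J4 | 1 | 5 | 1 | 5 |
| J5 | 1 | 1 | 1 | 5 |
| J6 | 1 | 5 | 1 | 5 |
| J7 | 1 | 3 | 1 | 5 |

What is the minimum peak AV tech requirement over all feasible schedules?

9

Early-start (J1@1, J2@1, J3@1, J4@1, J5@1, J6@1, J7@1) gives peak 24: h1:24  h2:10  h3:10  h4:4  h5:0  h6:0.
Shift J3→4, J4→5, J6→6, J7→4.
Schedule J1@1, J2@1, J3@4, J4@5, J5@1, J6@6, J7@4: h1:9  h2:8  h3:8  h4:9  h5:7  h6:7 — peak 9.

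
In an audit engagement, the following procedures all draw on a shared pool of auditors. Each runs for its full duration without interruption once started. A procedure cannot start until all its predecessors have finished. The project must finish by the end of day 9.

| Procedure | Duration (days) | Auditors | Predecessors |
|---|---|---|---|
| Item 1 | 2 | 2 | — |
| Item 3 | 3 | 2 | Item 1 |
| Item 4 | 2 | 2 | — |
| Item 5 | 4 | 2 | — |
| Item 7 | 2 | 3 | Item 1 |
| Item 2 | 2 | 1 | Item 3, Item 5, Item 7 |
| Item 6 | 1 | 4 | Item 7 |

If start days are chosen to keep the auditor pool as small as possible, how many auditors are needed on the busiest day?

5

Early-start (Item 1@1, Item 3@3, Item 4@1, Item 5@1, Item 7@3, Item 2@6, Item 6@5) gives peak 7: d1:6  d2:6  d3:7  d4:7  d5:6  d6:1  d7:1  d8:0  d9:0.
Shift Item 5→3, Item 7→6, Item 2→8, Item 6→8.
Schedule Item 1@1, Item 3@3, Item 4@1, Item 5@3, Item 7@6, Item 2@8, Item 6@8: d1:4  d2:4  d3:4  d4:4  d5:4  d6:5  d7:3  d8:5  d9:1 — peak 5.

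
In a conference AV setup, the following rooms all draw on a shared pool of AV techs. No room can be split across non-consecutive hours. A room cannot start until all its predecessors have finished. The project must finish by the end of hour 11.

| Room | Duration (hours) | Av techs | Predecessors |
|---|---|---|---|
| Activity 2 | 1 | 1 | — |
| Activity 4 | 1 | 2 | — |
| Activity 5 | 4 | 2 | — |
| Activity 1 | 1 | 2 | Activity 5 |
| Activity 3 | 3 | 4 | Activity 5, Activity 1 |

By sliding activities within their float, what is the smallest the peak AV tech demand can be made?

4

Early-start (Activity 2@1, Activity 4@1, Activity 5@1, Activity 1@5, Activity 3@6) gives peak 5: h1:5  h2:2  h3:2  h4:2  h5:2  h6:4  h7:4  h8:4  h9:0  h10:0  h11:0.
Shift Activity 5→2, Activity 1→6, Activity 3→7.
Schedule Activity 2@1, Activity 4@1, Activity 5@2, Activity 1@6, Activity 3@7: h1:3  h2:2  h3:2  h4:2  h5:2  h6:2  h7:4  h8:4  h9:4  h10:0  h11:0 — peak 4.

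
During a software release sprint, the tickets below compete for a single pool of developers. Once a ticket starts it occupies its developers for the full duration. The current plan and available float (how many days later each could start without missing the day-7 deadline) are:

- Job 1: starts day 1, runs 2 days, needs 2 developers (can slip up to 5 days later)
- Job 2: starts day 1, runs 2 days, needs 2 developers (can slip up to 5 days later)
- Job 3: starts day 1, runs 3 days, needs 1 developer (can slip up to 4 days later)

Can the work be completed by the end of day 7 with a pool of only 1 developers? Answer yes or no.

no

Total developer-days = 11; over 7 days the average is 11/7 > 1, so some day must exceed 1.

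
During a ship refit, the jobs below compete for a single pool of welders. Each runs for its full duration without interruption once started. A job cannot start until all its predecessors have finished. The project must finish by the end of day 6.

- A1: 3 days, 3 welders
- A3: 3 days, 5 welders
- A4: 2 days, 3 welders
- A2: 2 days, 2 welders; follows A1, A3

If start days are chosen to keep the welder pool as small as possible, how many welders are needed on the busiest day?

Early-start (A1@1, A3@1, A4@1, A2@4) gives peak 11: d1:11  d2:11  d3:8  d4:2  d5:2  d6:0.
Shift A4→4.
Schedule A1@1, A3@1, A4@4, A2@4: d1:8  d2:8  d3:8  d4:5  d5:5  d6:0 — peak 8.

8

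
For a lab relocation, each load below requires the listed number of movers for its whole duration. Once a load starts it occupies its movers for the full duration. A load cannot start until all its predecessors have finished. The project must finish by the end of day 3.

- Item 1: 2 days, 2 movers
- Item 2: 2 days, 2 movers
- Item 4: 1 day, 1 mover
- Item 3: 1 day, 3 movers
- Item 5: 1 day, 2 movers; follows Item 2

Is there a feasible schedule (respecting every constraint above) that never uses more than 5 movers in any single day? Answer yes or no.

Schedule Item 1@1, Item 2@1, Item 4@1, Item 3@3, Item 5@3: d1:5  d2:4  d3:5 — peak 5 ≤ 5.

yes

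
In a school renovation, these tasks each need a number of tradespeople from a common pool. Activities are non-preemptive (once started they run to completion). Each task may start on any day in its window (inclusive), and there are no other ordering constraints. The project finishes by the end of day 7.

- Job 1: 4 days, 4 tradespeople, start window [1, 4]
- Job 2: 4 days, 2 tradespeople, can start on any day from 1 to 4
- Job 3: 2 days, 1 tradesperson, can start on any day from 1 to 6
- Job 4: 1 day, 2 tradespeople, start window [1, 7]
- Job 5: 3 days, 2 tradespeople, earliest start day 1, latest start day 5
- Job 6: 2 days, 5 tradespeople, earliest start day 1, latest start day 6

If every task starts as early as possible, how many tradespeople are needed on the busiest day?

Early-start schedule: Job 1@1, Job 2@1, Job 3@1, Job 4@1, Job 5@1, Job 6@1.
Load per day: day 1: 16, day 2: 14, day 3: 8, day 4: 6, day 5: 0, day 6: 0, day 7: 0.
Peak is 16.

16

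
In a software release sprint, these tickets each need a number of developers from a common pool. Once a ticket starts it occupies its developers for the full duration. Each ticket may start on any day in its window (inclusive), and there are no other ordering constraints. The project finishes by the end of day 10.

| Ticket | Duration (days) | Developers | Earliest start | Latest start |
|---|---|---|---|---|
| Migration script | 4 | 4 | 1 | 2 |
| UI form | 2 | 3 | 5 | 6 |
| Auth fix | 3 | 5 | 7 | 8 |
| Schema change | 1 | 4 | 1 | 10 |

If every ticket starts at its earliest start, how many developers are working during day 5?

3

At early start, day 5 has: UI form.
Demand: 3 = 3.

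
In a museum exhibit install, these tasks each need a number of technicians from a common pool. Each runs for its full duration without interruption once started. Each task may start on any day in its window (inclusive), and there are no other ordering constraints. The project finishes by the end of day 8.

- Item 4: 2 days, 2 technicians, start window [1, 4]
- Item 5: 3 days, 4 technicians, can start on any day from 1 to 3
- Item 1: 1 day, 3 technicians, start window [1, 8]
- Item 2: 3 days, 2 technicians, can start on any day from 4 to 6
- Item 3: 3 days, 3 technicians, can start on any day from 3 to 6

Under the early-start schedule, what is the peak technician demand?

9

Early-start schedule: Item 4@1, Item 5@1, Item 1@1, Item 2@4, Item 3@3.
Load per day: day 1: 9, day 2: 6, day 3: 7, day 4: 5, day 5: 5, day 6: 2, day 7: 0, day 8: 0.
Peak is 9.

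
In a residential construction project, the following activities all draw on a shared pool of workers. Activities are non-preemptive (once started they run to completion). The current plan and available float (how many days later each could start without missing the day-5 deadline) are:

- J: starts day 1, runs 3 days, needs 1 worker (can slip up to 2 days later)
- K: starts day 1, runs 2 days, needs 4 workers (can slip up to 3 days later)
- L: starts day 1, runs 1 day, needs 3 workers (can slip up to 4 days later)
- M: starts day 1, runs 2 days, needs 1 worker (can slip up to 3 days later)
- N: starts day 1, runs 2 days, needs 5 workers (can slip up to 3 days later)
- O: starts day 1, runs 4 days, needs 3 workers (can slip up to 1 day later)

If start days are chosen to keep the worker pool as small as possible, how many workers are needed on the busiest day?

9

Early-start (J@1, K@1, L@1, M@1, N@1, O@1) gives peak 17: d1:17  d2:14  d3:4  d4:3  d5:0.
Shift N→3, O→2.
Schedule J@1, K@1, L@1, M@1, N@3, O@2: d1:9  d2:9  d3:9  d4:8  d5:3 — peak 9.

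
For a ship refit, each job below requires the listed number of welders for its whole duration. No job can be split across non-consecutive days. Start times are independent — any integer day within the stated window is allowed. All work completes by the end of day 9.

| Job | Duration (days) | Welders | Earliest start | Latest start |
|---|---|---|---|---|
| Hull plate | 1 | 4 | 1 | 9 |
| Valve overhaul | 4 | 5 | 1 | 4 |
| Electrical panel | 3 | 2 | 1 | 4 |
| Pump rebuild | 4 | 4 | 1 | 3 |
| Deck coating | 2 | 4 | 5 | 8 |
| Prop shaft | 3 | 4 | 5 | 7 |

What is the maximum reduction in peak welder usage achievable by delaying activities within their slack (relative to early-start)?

Early-start peak: d1:15  d2:11  d3:11  d4:9  d5:8  d6:8  d7:4  d8:0  d9:0 ⇒ 15.
Leveled (Hull plate@1, Valve overhaul@4, Electrical panel@1, Pump rebuild@2, Deck coating@8, Prop shaft@6): d1:6  d2:6  d3:6  d4:9  d5:9  d6:9  d7:9  d8:8  d9:4 ⇒ 9.
Reduction 15 − 9 = 6.

6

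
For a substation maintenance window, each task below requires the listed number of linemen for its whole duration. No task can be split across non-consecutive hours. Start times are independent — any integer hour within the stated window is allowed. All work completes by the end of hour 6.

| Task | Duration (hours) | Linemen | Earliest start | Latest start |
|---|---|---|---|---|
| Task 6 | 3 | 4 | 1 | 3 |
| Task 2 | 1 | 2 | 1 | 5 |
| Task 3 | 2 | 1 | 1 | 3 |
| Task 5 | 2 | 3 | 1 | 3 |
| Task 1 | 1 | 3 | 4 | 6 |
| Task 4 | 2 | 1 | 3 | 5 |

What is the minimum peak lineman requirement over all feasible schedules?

Early-start (Task 6@1, Task 2@1, Task 3@1, Task 5@1, Task 1@4, Task 4@3) gives peak 10: h1:10  h2:8  h3:5  h4:4  h5:0  h6:0.
Shift Task 6→3, Task 3→2, Task 1→6, Task 4→4.
Schedule Task 6@3, Task 2@1, Task 3@2, Task 5@1, Task 1@6, Task 4@4: h1:5  h2:4  h3:5  h4:5  h5:5  h6:3 — peak 5.
Total lineman-hours = 27 over 6 hours ⇒ peak ≥ ⌈27/6⌉ = 5, so 5 is optimal.

5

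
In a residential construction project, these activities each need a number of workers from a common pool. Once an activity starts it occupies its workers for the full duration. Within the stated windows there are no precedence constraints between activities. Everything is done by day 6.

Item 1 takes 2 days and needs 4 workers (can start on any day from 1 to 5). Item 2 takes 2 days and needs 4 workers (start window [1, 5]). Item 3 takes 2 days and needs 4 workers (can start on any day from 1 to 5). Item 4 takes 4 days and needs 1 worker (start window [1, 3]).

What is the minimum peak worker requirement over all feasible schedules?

5

Early-start (Item 1@1, Item 2@1, Item 3@1, Item 4@1) gives peak 13: d1:13  d2:13  d3:1  d4:1  d5:0  d6:0.
Shift Item 2→3, Item 3→5.
Schedule Item 1@1, Item 2@3, Item 3@5, Item 4@1: d1:5  d2:5  d3:5  d4:5  d5:4  d6:4 — peak 5.
Total worker-days = 28 over 6 days ⇒ peak ≥ ⌈28/6⌉ = 5, so 5 is optimal.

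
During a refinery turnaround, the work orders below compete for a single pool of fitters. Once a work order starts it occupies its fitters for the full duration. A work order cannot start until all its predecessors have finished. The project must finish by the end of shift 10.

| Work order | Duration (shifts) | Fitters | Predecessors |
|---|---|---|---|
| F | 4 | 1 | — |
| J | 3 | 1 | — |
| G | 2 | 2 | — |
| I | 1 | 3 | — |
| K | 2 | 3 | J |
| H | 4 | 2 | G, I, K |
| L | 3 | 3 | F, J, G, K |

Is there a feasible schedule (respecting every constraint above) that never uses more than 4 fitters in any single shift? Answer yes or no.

The minimum achievable peak is 5; 4 < 5, so no feasible schedule stays within the cap.

no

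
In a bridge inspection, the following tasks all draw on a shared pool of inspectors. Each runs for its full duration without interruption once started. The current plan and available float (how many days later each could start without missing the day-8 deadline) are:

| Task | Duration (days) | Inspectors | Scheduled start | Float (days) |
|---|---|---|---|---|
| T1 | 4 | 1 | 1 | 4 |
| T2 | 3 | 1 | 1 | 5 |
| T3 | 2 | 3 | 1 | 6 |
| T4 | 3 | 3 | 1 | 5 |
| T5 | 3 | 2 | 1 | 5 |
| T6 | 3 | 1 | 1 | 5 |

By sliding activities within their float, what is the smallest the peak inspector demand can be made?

Early-start (T1@1, T2@1, T3@1, T4@1, T5@1, T6@1) gives peak 11: d1:11  d2:11  d3:8  d4:1  d5:0  d6:0  d7:0  d8:0.
Shift T3→4, T4→6, T6→5.
Schedule T1@1, T2@1, T3@4, T4@6, T5@1, T6@5: d1:4  d2:4  d3:4  d4:4  d5:4  d6:4  d7:4  d8:3 — peak 4.
Total inspector-days = 31 over 8 days ⇒ peak ≥ ⌈31/8⌉ = 4, so 4 is optimal.

4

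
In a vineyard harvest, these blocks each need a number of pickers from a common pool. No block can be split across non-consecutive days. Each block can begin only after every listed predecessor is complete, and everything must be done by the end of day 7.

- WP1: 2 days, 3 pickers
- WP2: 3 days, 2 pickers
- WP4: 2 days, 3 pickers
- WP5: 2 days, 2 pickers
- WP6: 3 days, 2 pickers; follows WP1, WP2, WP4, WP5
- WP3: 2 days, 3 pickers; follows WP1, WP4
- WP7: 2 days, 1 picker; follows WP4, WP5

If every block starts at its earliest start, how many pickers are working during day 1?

At early start, day 1 has: WP1, WP2, WP4, WP5.
Demand: 3 + 2 + 3 + 2 = 10.

10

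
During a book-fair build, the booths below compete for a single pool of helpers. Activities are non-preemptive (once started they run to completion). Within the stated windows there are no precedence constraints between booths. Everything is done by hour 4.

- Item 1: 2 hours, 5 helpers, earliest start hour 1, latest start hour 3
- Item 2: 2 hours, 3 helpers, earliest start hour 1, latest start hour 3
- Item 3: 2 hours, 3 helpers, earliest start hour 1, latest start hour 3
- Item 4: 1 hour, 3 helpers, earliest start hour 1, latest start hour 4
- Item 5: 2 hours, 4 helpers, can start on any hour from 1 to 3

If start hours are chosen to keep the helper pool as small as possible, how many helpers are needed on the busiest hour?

9

Early-start (Item 1@1, Item 2@1, Item 3@1, Item 4@1, Item 5@1) gives peak 18: h1:18  h2:15  h3:0  h4:0.
Shift Item 2→3, Item 3→3, Item 4→3.
Schedule Item 1@1, Item 2@3, Item 3@3, Item 4@3, Item 5@1: h1:9  h2:9  h3:9  h4:6 — peak 9.
Total helper-hours = 33 over 4 hours ⇒ peak ≥ ⌈33/4⌉ = 9, so 9 is optimal.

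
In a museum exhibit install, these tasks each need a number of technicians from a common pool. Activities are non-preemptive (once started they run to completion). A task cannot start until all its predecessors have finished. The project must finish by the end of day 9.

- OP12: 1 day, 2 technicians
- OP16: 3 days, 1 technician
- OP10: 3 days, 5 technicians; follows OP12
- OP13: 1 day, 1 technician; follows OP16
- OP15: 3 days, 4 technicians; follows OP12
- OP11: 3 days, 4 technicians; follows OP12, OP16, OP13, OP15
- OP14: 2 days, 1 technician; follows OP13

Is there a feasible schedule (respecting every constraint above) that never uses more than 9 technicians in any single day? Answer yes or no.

Schedule OP12@1, OP16@1, OP10@2, OP13@5, OP15@4, OP11@7, OP14@6: d1:3  d2:6  d3:6  d4:9  d5:5  d6:5  d7:5  d8:4  d9:4 — peak 9 ≤ 9.

yes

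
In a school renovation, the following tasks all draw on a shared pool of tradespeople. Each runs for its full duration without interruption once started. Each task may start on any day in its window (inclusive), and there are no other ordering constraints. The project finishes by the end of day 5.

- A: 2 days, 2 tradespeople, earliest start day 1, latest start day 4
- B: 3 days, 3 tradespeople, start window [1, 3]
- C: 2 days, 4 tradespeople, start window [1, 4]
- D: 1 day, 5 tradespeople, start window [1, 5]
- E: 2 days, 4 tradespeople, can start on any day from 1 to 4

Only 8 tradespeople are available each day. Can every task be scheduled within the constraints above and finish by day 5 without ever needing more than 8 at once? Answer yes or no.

yes

Schedule A@1, B@3, C@2, D@1, E@4: d1:7  d2:6  d3:7  d4:7  d5:7 — peak 7 ≤ 8.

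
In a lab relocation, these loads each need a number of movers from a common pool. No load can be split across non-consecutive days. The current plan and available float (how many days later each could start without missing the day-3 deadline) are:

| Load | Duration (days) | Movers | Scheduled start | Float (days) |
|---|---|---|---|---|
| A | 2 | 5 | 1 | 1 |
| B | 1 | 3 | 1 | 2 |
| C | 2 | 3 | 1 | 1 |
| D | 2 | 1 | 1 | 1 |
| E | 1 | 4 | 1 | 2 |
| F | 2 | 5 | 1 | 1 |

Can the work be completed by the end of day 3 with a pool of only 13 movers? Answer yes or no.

no

The minimum achievable peak is 14; 13 < 14, so no feasible schedule stays within the cap.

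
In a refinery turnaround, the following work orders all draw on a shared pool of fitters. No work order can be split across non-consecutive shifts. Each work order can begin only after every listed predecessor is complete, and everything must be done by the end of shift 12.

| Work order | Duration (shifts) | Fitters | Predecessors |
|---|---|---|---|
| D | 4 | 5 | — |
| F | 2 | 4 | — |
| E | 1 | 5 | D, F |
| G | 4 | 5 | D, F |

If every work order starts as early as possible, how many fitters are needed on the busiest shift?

10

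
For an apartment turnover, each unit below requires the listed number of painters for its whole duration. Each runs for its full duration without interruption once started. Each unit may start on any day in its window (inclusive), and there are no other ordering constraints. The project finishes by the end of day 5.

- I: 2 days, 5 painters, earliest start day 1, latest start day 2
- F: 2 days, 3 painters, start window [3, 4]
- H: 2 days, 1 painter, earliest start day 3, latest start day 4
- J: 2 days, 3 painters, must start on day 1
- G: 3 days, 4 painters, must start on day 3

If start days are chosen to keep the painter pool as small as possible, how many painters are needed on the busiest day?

8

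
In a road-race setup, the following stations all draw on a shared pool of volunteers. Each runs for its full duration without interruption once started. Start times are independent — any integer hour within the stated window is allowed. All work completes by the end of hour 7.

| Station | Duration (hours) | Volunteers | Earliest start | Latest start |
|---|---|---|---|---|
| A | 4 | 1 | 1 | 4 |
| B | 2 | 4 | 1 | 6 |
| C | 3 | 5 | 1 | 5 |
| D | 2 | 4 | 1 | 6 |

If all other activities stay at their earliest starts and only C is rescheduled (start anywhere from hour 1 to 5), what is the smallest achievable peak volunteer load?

9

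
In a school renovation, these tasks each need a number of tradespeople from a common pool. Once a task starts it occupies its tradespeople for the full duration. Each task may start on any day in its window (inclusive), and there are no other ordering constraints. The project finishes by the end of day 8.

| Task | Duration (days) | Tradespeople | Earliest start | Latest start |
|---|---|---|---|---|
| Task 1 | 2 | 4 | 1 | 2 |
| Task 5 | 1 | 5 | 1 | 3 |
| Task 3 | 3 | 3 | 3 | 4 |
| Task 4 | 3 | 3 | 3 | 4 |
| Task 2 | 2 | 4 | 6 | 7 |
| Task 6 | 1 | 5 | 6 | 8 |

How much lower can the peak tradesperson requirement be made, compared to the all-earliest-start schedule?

2

Early-start peak: d1:9  d2:4  d3:6  d4:6  d5:6  d6:9  d7:4  d8:0 ⇒ 9.
Leveled (Task 1@2, Task 5@1, Task 3@3, Task 4@4, Task 2@6, Task 6@8): d1:5  d2:4  d3:7  d4:6  d5:6  d6:7  d7:4  d8:5 ⇒ 7.
Reduction 9 − 7 = 2.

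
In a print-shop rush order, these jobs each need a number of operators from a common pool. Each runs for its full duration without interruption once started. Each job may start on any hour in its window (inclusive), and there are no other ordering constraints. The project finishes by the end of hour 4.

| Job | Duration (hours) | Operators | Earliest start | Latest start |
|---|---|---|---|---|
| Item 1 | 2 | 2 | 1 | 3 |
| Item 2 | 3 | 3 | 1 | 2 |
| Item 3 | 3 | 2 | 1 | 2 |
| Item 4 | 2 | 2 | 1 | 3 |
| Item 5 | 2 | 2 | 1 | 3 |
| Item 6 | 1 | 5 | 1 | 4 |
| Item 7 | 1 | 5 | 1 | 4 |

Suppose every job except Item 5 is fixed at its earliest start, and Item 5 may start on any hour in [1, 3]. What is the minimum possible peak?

Item 5@1: h1:21  h2:11  h3:5  h4:0 → peak 21
Item 5@2: h1:19  h2:11  h3:7  h4:0 → peak 19
Item 5@3: h1:19  h2:9  h3:7  h4:2 → peak 19
Best is Item 5@2, peak 19.

19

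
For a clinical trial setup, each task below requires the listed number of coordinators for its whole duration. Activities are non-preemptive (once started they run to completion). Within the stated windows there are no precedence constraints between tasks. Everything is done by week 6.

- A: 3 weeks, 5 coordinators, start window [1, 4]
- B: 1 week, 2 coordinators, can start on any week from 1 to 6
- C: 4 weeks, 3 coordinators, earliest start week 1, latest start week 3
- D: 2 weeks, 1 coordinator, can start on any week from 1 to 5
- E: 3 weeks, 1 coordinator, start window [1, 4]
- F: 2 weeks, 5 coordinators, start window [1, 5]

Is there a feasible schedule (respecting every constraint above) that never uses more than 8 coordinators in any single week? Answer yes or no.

Schedule A@1, B@4, C@1, D@4, E@4, F@5: w1:8  w2:8  w3:8  w4:7  w5:7  w6:6 — peak 8 ≤ 8.

yes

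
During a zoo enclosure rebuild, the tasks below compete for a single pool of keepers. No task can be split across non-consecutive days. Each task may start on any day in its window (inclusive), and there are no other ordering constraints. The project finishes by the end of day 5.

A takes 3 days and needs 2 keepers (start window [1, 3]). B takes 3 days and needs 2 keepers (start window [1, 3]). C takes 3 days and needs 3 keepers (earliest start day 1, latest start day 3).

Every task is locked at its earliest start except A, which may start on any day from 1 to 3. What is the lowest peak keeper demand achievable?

7

A@1: d1:7  d2:7  d3:7  d4:0  d5:0 → peak 7
A@2: d1:5  d2:7  d3:7  d4:2  d5:0 → peak 7
A@3: d1:5  d2:5  d3:7  d4:2  d5:2 → peak 7
Best is A@1, peak 7.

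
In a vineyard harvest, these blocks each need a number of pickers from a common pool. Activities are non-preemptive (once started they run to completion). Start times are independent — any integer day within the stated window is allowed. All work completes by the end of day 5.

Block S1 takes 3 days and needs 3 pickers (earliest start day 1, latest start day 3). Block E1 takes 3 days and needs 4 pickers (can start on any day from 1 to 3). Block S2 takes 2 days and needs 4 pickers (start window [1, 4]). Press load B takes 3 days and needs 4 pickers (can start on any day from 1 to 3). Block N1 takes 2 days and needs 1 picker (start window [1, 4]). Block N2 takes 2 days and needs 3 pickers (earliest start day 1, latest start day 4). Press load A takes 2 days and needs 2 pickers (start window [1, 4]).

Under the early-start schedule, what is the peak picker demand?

21

Early-start schedule: Block S1@1, Block E1@1, Block S2@1, Press load B@1, Block N1@1, Block N2@1, Press load A@1.
Load per day: day 1: 21, day 2: 21, day 3: 11, day 4: 0, day 5: 0.
Peak is 21.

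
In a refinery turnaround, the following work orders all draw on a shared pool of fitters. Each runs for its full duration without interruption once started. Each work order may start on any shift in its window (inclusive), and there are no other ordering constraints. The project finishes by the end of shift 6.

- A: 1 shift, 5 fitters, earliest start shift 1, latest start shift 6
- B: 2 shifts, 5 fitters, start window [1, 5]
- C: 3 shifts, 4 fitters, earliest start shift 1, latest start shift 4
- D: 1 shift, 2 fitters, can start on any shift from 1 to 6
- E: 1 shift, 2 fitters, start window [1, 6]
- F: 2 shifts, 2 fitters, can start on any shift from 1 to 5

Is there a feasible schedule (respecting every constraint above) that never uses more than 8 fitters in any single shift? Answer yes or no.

Schedule A@1, B@2, C@4, D@1, E@2, F@3: s1:7  s2:7  s3:7  s4:6  s5:4  s6:4 — peak 7 ≤ 8.

yes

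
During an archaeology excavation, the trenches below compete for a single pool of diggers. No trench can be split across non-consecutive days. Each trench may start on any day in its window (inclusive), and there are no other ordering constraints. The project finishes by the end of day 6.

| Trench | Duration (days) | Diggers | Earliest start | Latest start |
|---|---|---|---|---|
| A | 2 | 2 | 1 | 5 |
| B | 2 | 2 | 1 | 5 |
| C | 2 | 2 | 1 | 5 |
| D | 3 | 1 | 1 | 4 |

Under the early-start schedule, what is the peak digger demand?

7

Early-start schedule: A@1, B@1, C@1, D@1.
Load per day: day 1: 7, day 2: 7, day 3: 1, day 4: 0, day 5: 0, day 6: 0.
Peak is 7.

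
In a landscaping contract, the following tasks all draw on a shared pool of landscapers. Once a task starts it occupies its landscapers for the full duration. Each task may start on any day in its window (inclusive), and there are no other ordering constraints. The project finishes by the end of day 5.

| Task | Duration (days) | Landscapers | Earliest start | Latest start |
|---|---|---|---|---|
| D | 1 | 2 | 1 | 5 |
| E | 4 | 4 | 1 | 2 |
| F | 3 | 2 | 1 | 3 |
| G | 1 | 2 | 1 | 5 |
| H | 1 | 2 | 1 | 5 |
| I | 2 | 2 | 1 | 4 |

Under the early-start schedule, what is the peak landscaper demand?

14

Early-start schedule: D@1, E@1, F@1, G@1, H@1, I@1.
Load per day: day 1: 14, day 2: 8, day 3: 6, day 4: 4, day 5: 0.
Peak is 14.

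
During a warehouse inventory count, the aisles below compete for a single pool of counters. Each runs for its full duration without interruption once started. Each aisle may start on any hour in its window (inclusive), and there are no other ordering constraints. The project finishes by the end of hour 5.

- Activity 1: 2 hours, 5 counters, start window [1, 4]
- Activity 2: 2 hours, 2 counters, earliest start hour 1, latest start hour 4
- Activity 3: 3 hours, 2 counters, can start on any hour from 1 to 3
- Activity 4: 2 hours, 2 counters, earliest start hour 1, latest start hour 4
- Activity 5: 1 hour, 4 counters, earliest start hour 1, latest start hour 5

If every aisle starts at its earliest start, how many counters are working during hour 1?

At early start, hour 1 has: Activity 1, Activity 2, Activity 3, Activity 4, Activity 5.
Demand: 5 + 2 + 2 + 2 + 4 = 15.

15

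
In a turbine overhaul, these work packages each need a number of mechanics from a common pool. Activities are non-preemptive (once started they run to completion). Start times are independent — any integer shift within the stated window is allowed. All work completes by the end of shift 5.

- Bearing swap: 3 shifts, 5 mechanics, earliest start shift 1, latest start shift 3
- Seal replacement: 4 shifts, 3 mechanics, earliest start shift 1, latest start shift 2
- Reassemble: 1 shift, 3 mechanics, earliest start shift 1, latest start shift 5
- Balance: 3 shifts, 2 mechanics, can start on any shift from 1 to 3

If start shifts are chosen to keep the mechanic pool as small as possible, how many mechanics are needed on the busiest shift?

10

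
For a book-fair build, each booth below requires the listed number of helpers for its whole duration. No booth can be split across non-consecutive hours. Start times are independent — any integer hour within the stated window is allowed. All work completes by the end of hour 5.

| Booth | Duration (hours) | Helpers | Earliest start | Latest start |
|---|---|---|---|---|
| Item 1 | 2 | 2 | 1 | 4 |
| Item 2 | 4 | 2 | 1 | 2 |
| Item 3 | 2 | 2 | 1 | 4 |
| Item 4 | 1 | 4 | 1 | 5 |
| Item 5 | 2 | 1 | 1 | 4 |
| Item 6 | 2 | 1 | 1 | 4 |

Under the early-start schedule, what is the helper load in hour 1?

At early start, hour 1 has: Item 1, Item 2, Item 3, Item 4, Item 5, Item 6.
Demand: 2 + 2 + 2 + 4 + 1 + 1 = 12.

12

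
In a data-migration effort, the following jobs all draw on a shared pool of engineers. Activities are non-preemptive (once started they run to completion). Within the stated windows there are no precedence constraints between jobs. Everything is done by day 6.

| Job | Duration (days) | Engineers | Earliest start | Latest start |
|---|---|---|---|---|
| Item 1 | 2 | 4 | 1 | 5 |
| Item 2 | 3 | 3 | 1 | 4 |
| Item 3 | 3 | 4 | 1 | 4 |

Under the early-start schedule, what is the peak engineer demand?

Early-start schedule: Item 1@1, Item 2@1, Item 3@1.
Load per day: day 1: 11, day 2: 11, day 3: 7, day 4: 0, day 5: 0, day 6: 0.
Peak is 11.

11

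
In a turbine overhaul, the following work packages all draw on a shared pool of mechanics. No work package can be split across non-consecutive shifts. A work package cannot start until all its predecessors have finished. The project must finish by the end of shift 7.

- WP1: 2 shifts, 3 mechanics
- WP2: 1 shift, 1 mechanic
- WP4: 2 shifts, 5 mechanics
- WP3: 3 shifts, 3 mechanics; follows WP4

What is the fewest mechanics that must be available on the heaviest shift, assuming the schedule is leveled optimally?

Early-start (WP1@1, WP2@1, WP4@1, WP3@3) gives peak 9: s1:9  s2:8  s3:3  s4:3  s5:3  s6:0  s7:0.
Shift WP4→3, WP3→5.
Schedule WP1@1, WP2@1, WP4@3, WP3@5: s1:4  s2:3  s3:5  s4:5  s5:3  s6:3  s7:3 — peak 5.

5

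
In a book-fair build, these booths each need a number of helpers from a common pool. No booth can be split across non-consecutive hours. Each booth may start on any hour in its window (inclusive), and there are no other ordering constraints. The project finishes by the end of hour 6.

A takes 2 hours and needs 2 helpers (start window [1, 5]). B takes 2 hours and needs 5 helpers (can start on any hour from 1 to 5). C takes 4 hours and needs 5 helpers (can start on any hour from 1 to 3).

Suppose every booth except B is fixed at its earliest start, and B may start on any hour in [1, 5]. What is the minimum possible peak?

B@1: h1:12  h2:12  h3:5  h4:5  h5:0  h6:0 → peak 12
B@2: h1:7  h2:12  h3:10  h4:5  h5:0  h6:0 → peak 12
B@3: h1:7  h2:7  h3:10  h4:10  h5:0  h6:0 → peak 10
B@4: h1:7  h2:7  h3:5  h4:10  h5:5  h6:0 → peak 10
B@5: h1:7  h2:7  h3:5  h4:5  h5:5  h6:5 → peak 7
Best is B@5, peak 7.

7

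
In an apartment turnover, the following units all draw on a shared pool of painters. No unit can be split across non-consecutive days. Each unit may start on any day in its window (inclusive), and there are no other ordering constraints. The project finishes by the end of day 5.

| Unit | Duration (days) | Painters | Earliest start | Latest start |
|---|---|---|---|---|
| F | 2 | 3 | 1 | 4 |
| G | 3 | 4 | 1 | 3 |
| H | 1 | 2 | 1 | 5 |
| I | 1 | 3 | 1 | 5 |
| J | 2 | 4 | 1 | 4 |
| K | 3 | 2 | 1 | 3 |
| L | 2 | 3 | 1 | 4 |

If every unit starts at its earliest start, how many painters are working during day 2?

16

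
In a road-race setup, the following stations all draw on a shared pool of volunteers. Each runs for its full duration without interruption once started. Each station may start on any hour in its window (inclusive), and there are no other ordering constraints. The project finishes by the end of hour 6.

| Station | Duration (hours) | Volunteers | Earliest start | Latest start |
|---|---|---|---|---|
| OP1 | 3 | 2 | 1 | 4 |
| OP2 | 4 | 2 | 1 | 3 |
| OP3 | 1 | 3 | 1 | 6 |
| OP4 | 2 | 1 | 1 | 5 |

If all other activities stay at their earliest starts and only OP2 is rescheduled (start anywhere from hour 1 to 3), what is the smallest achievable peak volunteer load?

OP2@1: h1:8  h2:5  h3:4  h4:2  h5:0  h6:0 → peak 8
OP2@2: h1:6  h2:5  h3:4  h4:2  h5:2  h6:0 → peak 6
OP2@3: h1:6  h2:3  h3:4  h4:2  h5:2  h6:2 → peak 6
Best is OP2@2, peak 6.

6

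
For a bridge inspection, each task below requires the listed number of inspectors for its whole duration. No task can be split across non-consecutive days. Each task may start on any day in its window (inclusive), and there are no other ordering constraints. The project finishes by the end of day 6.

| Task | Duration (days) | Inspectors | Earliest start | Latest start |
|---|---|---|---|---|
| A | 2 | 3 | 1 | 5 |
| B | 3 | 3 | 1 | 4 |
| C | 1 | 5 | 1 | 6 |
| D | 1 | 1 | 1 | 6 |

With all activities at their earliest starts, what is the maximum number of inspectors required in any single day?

Early-start schedule: A@1, B@1, C@1, D@1.
Load per day: day 1: 12, day 2: 6, day 3: 3, day 4: 0, day 5: 0, day 6: 0.
Peak is 12.

12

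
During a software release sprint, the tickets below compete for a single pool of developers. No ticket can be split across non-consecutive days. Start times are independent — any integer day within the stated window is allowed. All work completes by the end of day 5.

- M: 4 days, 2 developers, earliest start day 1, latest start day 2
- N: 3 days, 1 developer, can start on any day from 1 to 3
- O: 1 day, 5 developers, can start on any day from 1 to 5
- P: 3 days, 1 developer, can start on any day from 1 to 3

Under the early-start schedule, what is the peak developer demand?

Early-start schedule: M@1, N@1, O@1, P@1.
Load per day: day 1: 9, day 2: 4, day 3: 4, day 4: 2, day 5: 0.
Peak is 9.

9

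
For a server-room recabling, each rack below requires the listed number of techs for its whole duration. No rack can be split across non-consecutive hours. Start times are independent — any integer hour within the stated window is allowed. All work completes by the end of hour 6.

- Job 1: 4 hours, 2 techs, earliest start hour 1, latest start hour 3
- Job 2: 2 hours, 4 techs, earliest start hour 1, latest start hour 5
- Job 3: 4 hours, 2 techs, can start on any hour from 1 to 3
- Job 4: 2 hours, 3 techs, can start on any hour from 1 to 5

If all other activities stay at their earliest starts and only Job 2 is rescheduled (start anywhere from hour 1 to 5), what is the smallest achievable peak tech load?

Job 2@1: h1:11  h2:11  h3:4  h4:4  h5:0  h6:0 → peak 11
Job 2@2: h1:7  h2:11  h3:8  h4:4  h5:0  h6:0 → peak 11
Job 2@3: h1:7  h2:7  h3:8  h4:8  h5:0  h6:0 → peak 8
Job 2@4: h1:7  h2:7  h3:4  h4:8  h5:4  h6:0 → peak 8
Job 2@5: h1:7  h2:7  h3:4  h4:4  h5:4  h6:4 → peak 7
Best is Job 2@5, peak 7.

7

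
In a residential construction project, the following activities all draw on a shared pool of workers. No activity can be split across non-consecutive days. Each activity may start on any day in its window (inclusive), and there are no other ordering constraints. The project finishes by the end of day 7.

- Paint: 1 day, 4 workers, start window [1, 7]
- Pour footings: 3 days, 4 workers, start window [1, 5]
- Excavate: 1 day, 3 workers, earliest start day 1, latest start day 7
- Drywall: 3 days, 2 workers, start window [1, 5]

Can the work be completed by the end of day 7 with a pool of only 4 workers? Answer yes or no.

The minimum achievable peak is 5; 4 < 5, so no feasible schedule stays within the cap.

no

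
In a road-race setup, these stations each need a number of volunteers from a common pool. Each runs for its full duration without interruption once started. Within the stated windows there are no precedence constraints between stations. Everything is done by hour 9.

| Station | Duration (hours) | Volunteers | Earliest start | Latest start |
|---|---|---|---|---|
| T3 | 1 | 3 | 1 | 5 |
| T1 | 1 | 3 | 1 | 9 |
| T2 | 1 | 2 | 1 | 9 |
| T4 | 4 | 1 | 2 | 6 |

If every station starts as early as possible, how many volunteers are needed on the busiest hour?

8

Early-start schedule: T3@1, T1@1, T2@1, T4@2.
Load per hour: hour 1: 8, hour 2: 1, hour 3: 1, hour 4: 1, hour 5: 1, hour 6: 0, hour 7: 0, hour 8: 0, hour 9: 0.
Peak is 8.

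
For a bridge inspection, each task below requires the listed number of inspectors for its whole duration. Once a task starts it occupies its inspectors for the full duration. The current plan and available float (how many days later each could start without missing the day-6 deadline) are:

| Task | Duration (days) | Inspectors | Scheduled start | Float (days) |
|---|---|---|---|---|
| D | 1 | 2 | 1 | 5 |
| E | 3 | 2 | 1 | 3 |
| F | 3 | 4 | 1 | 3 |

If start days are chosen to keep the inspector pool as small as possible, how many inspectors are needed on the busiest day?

4

Early-start (D@1, E@1, F@1) gives peak 8: d1:8  d2:6  d3:6  d4:0  d5:0  d6:0.
Shift F→4.
Schedule D@1, E@1, F@4: d1:4  d2:2  d3:2  d4:4  d5:4  d6:4 — peak 4.
Total inspector-days = 20 over 6 days ⇒ peak ≥ ⌈20/6⌉ = 4, so 4 is optimal.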